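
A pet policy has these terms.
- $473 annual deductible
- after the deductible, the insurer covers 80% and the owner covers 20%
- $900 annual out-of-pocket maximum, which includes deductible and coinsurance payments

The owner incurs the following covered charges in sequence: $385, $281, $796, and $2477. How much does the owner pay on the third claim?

$159.20

#1 ($385): all of it applies to the deductible. Owner owes $385 (running OOP $385).
#2 ($281): $88 to deductible, leaving $193; coinsurance $193 × 20% = $38.60. Owner owes $126.60 (running OOP $511.60).
#3 ($796): deductible met; 20% of $796 = $159.20. Owner owes $159.20 (running OOP $670.80).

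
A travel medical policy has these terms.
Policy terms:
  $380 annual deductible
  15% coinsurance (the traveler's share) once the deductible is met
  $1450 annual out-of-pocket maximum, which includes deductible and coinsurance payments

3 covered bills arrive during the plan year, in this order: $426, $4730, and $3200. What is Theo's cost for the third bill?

$353.60

Bill 1, $426: deductible takes $380, $46 remains; 15% of $46 = $6.90. Traveler owes $386.90 (running OOP $386.90).
Bill 2, $4730: 15% coinsurance on $4730 = $709.50. Traveler owes $709.50 (running OOP $1096.40).
Bill 3, $3200: 15% coinsurance on $3200 = $480. That would push OOP to $1576.40, over the $1450 cap, so traveler pays $1450 − $1096.40 = $353.60.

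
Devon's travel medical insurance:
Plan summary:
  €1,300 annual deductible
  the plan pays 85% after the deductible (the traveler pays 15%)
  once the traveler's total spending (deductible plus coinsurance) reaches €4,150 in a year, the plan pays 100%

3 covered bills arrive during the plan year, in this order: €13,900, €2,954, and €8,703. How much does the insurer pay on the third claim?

€8,186.10

#1 (€13,900): deductible takes €1,300, €12,600 remains; traveler's 15% is €1,890. Traveler owes €3,190 (running OOP €3,190). Insurer: €13,900 − €3,190 = €10,710.
#2 (€2,954): deductible met; 15% of €2,954 = €443.10. Cost to traveler: €443.10. OOP to date €3,633.10. Insurer: €2,954 − €443.10 = €2,510.90.
#3 (€8,703): deductible met; 15% of €8,703 = €1,305.45. That would push OOP to €4,938.55, over the €4,150 cap, so traveler pays €4,150 − €3,633.10 = €516.90. Insurer: €8,703 − €516.90 = €8,186.10.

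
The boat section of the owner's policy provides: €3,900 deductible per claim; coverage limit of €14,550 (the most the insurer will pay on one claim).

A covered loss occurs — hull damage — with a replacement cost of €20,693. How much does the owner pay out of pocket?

€6,143

Subtract the deductible: €20,693 − €3,900 = €16,793.
The €14,550 per-incident cap binds; insurer pays €14,550.
Out of pocket: €20,693 − €14,550 = €6,143.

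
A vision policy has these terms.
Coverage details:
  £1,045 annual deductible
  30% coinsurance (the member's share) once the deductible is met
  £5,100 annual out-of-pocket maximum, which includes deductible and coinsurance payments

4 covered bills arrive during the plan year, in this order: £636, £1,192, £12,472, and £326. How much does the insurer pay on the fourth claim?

£247.50

Claim 1 (£636): all of it applies to the deductible. Member pays £636; OOP now £636. Plan pays £636 − £636 = £0.
Claim 2 (£1,192): deductible takes £409, £783 remains; 30% of £783 = £234.90. Member owes £643.90 (running OOP £1,279.90). Insurer: £1,192 − £643.90 = £548.10.
Claim 3 (£12,472): 30% coinsurance on £12,472 = £3,741.60. Member pays £3,741.60; OOP now £5,021.50. Plan pays £12,472 − £3,741.60 = £8,730.40.
Claim 4 (£326): 30% coinsurance on £326 = £97.80. That would push OOP to £5,119.30, over the £5,100 cap, so member pays £5,100 − £5,021.50 = £78.50. Plan pays £326 − £78.50 = £247.50.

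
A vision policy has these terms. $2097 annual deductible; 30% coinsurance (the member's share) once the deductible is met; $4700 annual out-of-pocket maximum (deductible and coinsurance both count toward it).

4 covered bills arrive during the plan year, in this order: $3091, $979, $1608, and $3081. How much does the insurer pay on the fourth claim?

Claim 1 ($3091): $2097 finishes the deductible; $994 goes to coinsurance; coinsurance $994 × 30% = $298.20. Cost to member: $2395.20. OOP to date $2395.20. Insurer: $3091 − $2395.20 = $695.80.
Claim 2 ($979): deductible met; 30% of $979 = $293.70. Member owes $293.70 (running OOP $2688.90). Insurer: $979 − $293.70 = $685.30.
Claim 3 ($1608): deductible met; 30% of $1608 = $482.40. Member pays $482.40; OOP now $3171.30. Insurer: $1608 − $482.40 = $1125.60.
Claim 4 ($3081): deductible already satisfied, so member's share is 30% × $3081 = $924.30. Member owes $924.30 (running OOP $4095.60). Plan pays $3081 − $924.30 = $2156.70.

$2156.70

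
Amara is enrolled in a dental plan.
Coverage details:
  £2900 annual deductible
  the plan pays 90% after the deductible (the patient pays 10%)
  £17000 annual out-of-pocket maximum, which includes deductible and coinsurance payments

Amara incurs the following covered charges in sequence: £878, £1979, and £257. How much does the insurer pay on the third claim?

£192.60

Bill 1, £878: all of it applies to the deductible. Patient owes £878 (running OOP £878). Plan pays £878 − £878 = £0.
Bill 2, £1979: all of it applies to the deductible. Patient pays £1979; OOP now £2857. Plan pays £1979 − £1979 = £0.
Bill 3, £257: £43 finishes the deductible; £214 goes to coinsurance; 10% of £214 = £21.40. Cost to patient: £64.40. OOP to date £2921.40. Plan pays £257 − £64.40 = £192.60.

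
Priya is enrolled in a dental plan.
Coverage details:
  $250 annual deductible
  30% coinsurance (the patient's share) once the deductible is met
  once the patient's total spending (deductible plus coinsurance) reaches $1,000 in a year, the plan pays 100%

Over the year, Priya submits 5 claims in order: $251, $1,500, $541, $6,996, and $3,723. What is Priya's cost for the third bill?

Bill 1, $251: $250 to deductible, leaving $1; coinsurance $1 × 30% = $0.30. Cost to patient: $250.30. OOP to date $250.30.
Bill 2, $1,500: deductible already satisfied, so patient's share is 30% × $1,500 = $450. Cost to patient: $450. OOP to date $700.30.
Bill 3, $541: deductible met; 30% of $541 = $162.30. Patient owes $162.30 (running OOP $862.60).

$162.30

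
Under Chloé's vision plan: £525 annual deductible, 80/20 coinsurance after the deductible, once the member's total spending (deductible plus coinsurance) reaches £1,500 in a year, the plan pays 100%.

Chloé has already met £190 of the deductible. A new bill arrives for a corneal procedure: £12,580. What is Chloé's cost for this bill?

£1,310

Remaining deductible: £525 − £190 = £335.
After the £335 deductible portion, £12,580 − £335 = £12,245 is subject to coinsurance.
20% of £12,245 = £2,449 falls to the member.
Member responsibility before any cap: £335 + £2,449 = £2,784.
Adding £2,784 to the £190 already spent would give £2,974, which exceeds the £1,500 cap; the member pays just £1,500 − £190 = £1,310.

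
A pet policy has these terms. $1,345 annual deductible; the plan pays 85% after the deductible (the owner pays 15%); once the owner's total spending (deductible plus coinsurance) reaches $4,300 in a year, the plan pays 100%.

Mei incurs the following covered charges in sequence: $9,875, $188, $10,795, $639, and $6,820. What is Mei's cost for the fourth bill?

Claim 1 — $9,875: $1,345 finishes the deductible; $8,530 goes to coinsurance; owner's 15% is $1,279.50. Owner owes $2,624.50 (running OOP $2,624.50).
Claim 2 — $188: 15% coinsurance on $188 = $28.20. Owner owes $28.20 (running OOP $2,652.70).
Claim 3 — $10,795: deductible already satisfied, so owner's share is 15% × $10,795 = $1,619.25. Owner pays $1,619.25; OOP now $4,271.95.
Claim 4 — $639: 15% coinsurance on $639 = $95.85. OOP would hit $4,367.80 > $4,300, so the cap limits the owner to $4,300 − $4,271.95 = $28.05.

$28.05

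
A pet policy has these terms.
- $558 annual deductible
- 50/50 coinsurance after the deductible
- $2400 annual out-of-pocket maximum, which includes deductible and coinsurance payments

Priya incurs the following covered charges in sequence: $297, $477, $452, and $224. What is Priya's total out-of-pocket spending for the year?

$1004

Claim 1 — $297: fully absorbed by the deductible. Owner owes $297 (running OOP $297).
Claim 2 — $477: $261 finishes the deductible; $216 goes to coinsurance; coinsurance $216 × 50% = $108. Cost to owner: $369. OOP to date $666.
Claim 3 — $452: deductible already satisfied, so owner's share is 50% × $452 = $226. Owner owes $226 (running OOP $892).
Claim 4 — $224: 50% coinsurance on $224 = $112. Cost to owner: $112. OOP to date $1004.
Total paid by the owner: $297 + $369 + $226 + $112 = $1004.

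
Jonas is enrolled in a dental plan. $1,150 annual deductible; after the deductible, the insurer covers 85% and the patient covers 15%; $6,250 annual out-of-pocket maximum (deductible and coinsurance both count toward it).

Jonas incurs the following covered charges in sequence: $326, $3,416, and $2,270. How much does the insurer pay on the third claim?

Claim 1 — $326: fully absorbed by the deductible. Cost to patient: $326. OOP to date $326. Insurer: $326 − $326 = $0.
Claim 2 — $3,416: $824 finishes the deductible; $2,592 goes to coinsurance; patient's 15% is $388.80. Patient owes $1,212.80 (running OOP $1,538.80). Insurer: $3,416 − $1,212.80 = $2,203.20.
Claim 3 — $2,270: deductible already satisfied, so patient's share is 15% × $2,270 = $340.50. Patient pays $340.50; OOP now $1,879.30. Plan pays $2,270 − $340.50 = $1,929.50.

$1,929.50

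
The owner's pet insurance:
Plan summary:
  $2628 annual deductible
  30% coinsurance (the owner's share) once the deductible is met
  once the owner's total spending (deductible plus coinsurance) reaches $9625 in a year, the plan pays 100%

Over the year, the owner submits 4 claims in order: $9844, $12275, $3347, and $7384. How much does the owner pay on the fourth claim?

$145.60

#1 ($9844): deductible takes $2628, $7216 remains; coinsurance $7216 × 30% = $2164.80. Cost to owner: $4792.80. OOP to date $4792.80.
#2 ($12275): deductible met; 30% of $12275 = $3682.50. Cost to owner: $3682.50. OOP to date $8475.30.
#3 ($3347): deductible already satisfied, so owner's share is 30% × $3347 = $1004.10. Cost to owner: $1004.10. OOP to date $9479.40.
#4 ($7384): deductible already satisfied, so owner's share is 30% × $7384 = $2215.20. OOP would hit $11694.60 > $9625, so the cap limits the owner to $9625 − $9479.40 = $145.60.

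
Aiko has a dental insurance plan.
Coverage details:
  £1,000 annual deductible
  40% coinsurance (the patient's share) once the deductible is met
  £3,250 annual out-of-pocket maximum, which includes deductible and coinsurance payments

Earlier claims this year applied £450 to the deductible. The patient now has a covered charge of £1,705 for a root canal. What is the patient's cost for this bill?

£1,012

£450 of the £1,000 deductible is already met, leaving £550.
After the £550 deductible portion, £1,705 − £550 = £1,155 is subject to coinsurance.
Patient's 40% share of £1,155 is £462.
That puts the patient's cost at £550 + £462 = £1,012 before any cap.
Year-to-date out-of-pocket becomes £450 + £1,012 = £1,462, still under the £3,250 maximum, so no cap applies.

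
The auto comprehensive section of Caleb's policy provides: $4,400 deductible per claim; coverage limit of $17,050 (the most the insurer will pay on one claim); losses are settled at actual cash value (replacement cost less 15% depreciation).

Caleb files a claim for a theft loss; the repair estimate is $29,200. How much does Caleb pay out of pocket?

$12,150

Actual cash value after 15% depreciation: $29,200 × 85% = $24,820.
Subtract the deductible: $24,820 − $4,400 = $20,420.
The $17,050 per-incident cap binds; insurer pays $17,050.
Out of pocket: $29,200 − $17,050 = $12,150.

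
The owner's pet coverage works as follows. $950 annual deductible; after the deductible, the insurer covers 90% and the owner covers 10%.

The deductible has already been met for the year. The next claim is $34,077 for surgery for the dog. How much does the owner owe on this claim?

The deductible is already satisfied, so the full bill goes to coinsurance.
10% of $34,077 = $3,407.70 falls to the owner.

$3,407.70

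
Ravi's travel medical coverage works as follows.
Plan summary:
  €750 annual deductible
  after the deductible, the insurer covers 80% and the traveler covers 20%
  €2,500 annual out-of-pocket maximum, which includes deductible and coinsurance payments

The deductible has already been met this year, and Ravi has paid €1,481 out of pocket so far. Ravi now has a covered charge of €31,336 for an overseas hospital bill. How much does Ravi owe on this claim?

€1,019

With the deductible met, the entire €31,336 is subject to coinsurance.
Coinsurance: €31,336 × 20% = €6,267.20.
Adding €6,267.20 to the €1,481 already spent would give €7,748.20, which exceeds the €2,500 cap; the traveler pays just €2,500 − €1,481 = €1,019.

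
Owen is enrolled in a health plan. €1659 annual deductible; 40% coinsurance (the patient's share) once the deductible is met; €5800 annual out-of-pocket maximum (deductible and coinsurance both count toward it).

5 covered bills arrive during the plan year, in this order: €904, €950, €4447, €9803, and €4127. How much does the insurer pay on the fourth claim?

€7518.80

#1 (€904): all of it applies to the deductible. Patient pays €904; OOP now €904. Plan pays €904 − €904 = €0.
#2 (€950): €755 to deductible, leaving €195; patient's 40% is €78. Patient owes €833 (running OOP €1737). Insurer: €950 − €833 = €117.
#3 (€4447): 40% coinsurance on €4447 = €1778.80. Cost to patient: €1778.80. OOP to date €3515.80. Plan pays €4447 − €1778.80 = €2668.20.
#4 (€9803): 40% coinsurance on €9803 = €3921.20. OOP would hit €7437 > €5800, so the cap limits the patient to €5800 − €3515.80 = €2284.20. Plan pays €9803 − €2284.20 = €7518.80.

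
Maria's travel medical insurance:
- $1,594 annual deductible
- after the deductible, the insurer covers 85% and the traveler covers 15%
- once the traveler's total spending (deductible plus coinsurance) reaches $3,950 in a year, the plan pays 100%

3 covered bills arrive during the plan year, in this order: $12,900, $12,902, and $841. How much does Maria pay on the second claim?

$660.10

Claim 1 — $12,900: deductible takes $1,594, $11,306 remains; 15% of $11,306 = $1,695.90. Cost to traveler: $3,289.90. OOP to date $3,289.90.
Claim 2 — $12,902: deductible already satisfied, so traveler's share is 15% × $12,902 = $1,935.30. That would push OOP to $5,225.20, over the $3,950 cap, so traveler pays $3,950 − $3,289.90 = $660.10.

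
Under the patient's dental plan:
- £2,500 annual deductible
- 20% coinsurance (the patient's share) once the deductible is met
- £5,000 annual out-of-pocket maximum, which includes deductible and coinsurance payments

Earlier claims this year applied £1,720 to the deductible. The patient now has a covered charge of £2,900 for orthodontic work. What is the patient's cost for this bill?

£1,204

£1,720 of the £2,500 deductible is already met, leaving £780.
The remaining £2,120 (= £2,900 − £780) moves to coinsurance.
20% of £2,120 = £424 falls to the patient.
Patient responsibility before any cap: £780 + £424 = £1,204.
Year-to-date out-of-pocket becomes £1,720 + £1,204 = £2,924, still under the £5,000 maximum, so no cap applies.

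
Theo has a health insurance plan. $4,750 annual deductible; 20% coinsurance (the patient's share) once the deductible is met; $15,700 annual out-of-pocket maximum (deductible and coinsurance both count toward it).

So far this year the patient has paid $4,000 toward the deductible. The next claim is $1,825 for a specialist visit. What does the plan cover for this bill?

$860

$4,000 of the $4,750 deductible is already met, leaving $750.
The remaining $1,075 (= $1,825 − $750) moves to coinsurance.
20% of $1,075 = $215 falls to the patient.
So the patient owes $750 + $215 = $965 before any cap.
Total out-of-pocket so far would be $4,000 + $965 = $4,965, below the $15,700 cap — no reduction.
Insurer pays the balance: $1,825 − $965 = $860.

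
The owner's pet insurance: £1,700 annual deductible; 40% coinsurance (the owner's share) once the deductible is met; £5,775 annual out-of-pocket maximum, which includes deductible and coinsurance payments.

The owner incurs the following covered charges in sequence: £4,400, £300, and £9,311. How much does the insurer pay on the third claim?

£6,436

Claim 1 (£4,400): £1,700 finishes the deductible; £2,700 goes to coinsurance; owner's 40% is £1,080. Cost to owner: £2,780. OOP to date £2,780. Insurer: £4,400 − £2,780 = £1,620.
Claim 2 (£300): deductible met; 40% of £300 = £120. Cost to owner: £120. OOP to date £2,900. Insurer: £300 − £120 = £180.
Claim 3 (£9,311): deductible already satisfied, so owner's share is 40% × £9,311 = £3,724.40. OOP would hit £6,624.40 > £5,775, so the cap limits the owner to £5,775 − £2,900 = £2,875. Plan pays £9,311 − £2,875 = £6,436.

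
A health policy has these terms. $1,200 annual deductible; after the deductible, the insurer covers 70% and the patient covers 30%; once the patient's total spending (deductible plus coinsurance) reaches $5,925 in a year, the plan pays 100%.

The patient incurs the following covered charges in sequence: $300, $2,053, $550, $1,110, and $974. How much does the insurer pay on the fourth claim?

Bill 1, $300: entire amount goes to the deductible. Patient pays $300; OOP now $300. Insurer: $300 − $300 = $0.
Bill 2, $2,053: $900 finishes the deductible; $1,153 goes to coinsurance; 30% of $1,153 = $345.90. Cost to patient: $1,245.90. OOP to date $1,545.90. Plan pays $2,053 − $1,245.90 = $807.10.
Bill 3, $550: 30% coinsurance on $550 = $165. Patient pays $165; OOP now $1,710.90. Insurer: $550 − $165 = $385.
Bill 4, $1,110: 30% coinsurance on $1,110 = $333. Cost to patient: $333. OOP to date $2,043.90. Plan pays $1,110 − $333 = $777.

$777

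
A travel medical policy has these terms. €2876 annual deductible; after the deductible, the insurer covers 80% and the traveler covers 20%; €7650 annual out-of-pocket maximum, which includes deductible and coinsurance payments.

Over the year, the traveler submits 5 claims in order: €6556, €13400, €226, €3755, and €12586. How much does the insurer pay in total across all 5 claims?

Claim 1 (€6556): €2876 to deductible, leaving €3680; coinsurance €3680 × 20% = €736. Traveler pays €3612; OOP now €3612. Insurer: €6556 − €3612 = €2944.
Claim 2 (€13400): 20% coinsurance on €13400 = €2680. Cost to traveler: €2680. OOP to date €6292. Insurer: €13400 − €2680 = €10720.
Claim 3 (€226): deductible met; 20% of €226 = €45.20. Traveler pays €45.20; OOP now €6337.20. Plan pays €226 − €45.20 = €180.80.
Claim 4 (€3755): 20% coinsurance on €3755 = €751. Traveler pays €751; OOP now €7088.20. Insurer: €3755 − €751 = €3004.
Claim 5 (€12586): 20% coinsurance on €12586 = €2517.20. Adding that to €7088.20 gives €9605.40, past the €7650 cap; traveler pays only €7650 − €7088.20 = €561.80. Plan pays €12586 − €561.80 = €12024.20.
Insurer total: €2944 + €10720 + €180.80 + €3004 + €12024.20 = €28873.

€28873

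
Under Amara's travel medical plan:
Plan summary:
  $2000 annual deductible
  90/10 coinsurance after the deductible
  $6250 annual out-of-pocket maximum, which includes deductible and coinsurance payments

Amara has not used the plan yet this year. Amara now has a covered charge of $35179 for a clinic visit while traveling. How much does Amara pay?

$5317.90

The full $2000 deductible is still open; $2000 of this bill applies to it.
The remaining $33179 (= $35179 − $2000) moves to coinsurance.
10% of $33179 = $3317.90 falls to the traveler.
That puts the traveler's cost at $2000 + $3317.90 = $5317.90 before any cap.
Year-to-date out-of-pocket becomes $0 + $5317.90 = $5317.90, still under the $6250 maximum, so no cap applies.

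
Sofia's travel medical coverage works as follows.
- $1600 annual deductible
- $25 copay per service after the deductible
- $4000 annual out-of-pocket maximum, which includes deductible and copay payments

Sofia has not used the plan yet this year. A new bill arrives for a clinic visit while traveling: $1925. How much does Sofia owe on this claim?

Nothing has been paid toward the $1600 deductible, so the first $1600 of this charge is applied there.
That leaves $1925 − $1600 = $325 for the copay.
Copay on this service: $25.
That puts the traveler's cost at $1600 + $25 = $1625 before any cap.
Cumulative spending $0 + $1625 = $1625 stays under the $4000 maximum.

$1625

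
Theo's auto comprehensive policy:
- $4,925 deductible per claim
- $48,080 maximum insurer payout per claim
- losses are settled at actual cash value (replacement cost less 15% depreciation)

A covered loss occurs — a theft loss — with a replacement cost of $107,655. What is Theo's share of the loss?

$59,575

Depreciate 15%: the covered value is $107,655 × 0.85 = $91,506.75.
Less the $4,925 deductible: $91,506.75 − $4,925 = $86,581.75.
The $48,080 per-incident cap binds; insurer pays $48,080.
The policyholder bears the rest of the original loss: $107,655 − $48,080 = $59,575.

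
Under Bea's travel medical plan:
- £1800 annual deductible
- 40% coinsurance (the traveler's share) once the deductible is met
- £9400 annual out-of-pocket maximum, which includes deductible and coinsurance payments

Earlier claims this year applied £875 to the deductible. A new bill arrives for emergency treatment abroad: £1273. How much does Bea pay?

£1064.20

Deductible still to meet: £1800 − £875 = £925.
That leaves £1273 − £925 = £348 for coinsurance.
Coinsurance: £348 × 40% = £139.20.
That puts the traveler's cost at £925 + £139.20 = £1064.20 before any cap.
Total out-of-pocket so far would be £875 + £1064.20 = £1939.20, below the £9400 cap — no reduction.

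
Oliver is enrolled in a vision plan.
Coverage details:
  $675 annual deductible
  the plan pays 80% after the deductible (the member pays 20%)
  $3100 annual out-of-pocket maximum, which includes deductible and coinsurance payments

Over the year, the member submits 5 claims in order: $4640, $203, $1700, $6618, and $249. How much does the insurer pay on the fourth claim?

$5366.60

#1 ($4640): $675 finishes the deductible; $3965 goes to coinsurance; coinsurance $3965 × 20% = $793. Member owes $1468 (running OOP $1468). Insurer: $4640 − $1468 = $3172.
#2 ($203): deductible met; 20% of $203 = $40.60. Member pays $40.60; OOP now $1508.60. Insurer: $203 − $40.60 = $162.40.
#3 ($1700): deductible met; 20% of $1700 = $340. Member pays $340; OOP now $1848.60. Insurer: $1700 − $340 = $1360.
#4 ($6618): deductible already satisfied, so member's share is 20% × $6618 = $1323.60. Adding that to $1848.60 gives $3172.20, past the $3100 cap; member pays only $3100 − $1848.60 = $1251.40. Insurer: $6618 − $1251.40 = $5366.60.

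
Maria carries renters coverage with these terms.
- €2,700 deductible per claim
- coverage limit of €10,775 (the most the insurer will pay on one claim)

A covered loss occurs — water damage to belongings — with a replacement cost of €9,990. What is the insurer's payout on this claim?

€7,290

After the deductible, €9,990 − €2,700 = €7,290 remains.
That's under the €10,775 cap, so the insurer reimburses the full €7,290.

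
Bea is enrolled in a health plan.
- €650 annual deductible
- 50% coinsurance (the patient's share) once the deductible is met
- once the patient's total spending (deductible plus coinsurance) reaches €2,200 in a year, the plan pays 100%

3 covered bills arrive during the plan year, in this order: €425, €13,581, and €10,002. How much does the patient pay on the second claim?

Claim 1 — €425: fully absorbed by the deductible. Patient owes €425 (running OOP €425).
Claim 2 — €13,581: €225 to deductible, leaving €13,356; patient's 50% is €6,678. Deductible plus coinsurance: €225 + €6,678 = €6,903. That would push OOP to €7,328, over the €2,200 cap, so patient pays €2,200 − €425 = €1,775.

€1,775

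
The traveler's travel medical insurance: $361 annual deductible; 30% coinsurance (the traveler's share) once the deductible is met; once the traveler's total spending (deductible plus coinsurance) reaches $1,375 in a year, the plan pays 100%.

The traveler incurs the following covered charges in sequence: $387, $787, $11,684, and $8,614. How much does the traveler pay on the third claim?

Claim 1 — $387: $361 finishes the deductible; $26 goes to coinsurance; traveler's 30% is $7.80. Traveler pays $368.80; OOP now $368.80.
Claim 2 — $787: deductible already satisfied, so traveler's share is 30% × $787 = $236.10. Cost to traveler: $236.10. OOP to date $604.90.
Claim 3 — $11,684: deductible met; 30% of $11,684 = $3,505.20. That would push OOP to $4,110.10, over the $1,375 cap, so traveler pays $1,375 − $604.90 = $770.10.

$770.10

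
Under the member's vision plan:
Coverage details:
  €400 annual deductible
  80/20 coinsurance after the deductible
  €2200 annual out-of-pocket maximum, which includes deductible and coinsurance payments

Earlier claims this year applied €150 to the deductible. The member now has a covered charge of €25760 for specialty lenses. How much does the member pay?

€150 of the €400 deductible is already met, leaving €250.
The remaining €25510 (= €25760 − €250) moves to coinsurance.
Coinsurance: €25510 × 20% = €5102.
That puts the member's cost at €250 + €5102 = €5352 before any cap.
Year-to-date out-of-pocket would reach €150 + €5352 = €5502, above the €2200 maximum, so the member pays only €2200 − €150 = €2050.

€2050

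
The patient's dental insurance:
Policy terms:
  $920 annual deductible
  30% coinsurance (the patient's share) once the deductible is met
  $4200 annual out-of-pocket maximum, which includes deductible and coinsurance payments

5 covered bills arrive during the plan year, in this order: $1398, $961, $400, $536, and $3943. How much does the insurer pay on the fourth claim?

$375.20

Claim 1 — $1398: $920 to deductible, leaving $478; patient's 30% is $143.40. Cost to patient: $1063.40. OOP to date $1063.40. Plan pays $1398 − $1063.40 = $334.60.
Claim 2 — $961: deductible met; 30% of $961 = $288.30. Patient pays $288.30; OOP now $1351.70. Insurer: $961 − $288.30 = $672.70.
Claim 3 — $400: deductible already satisfied, so patient's share is 30% × $400 = $120. Patient pays $120; OOP now $1471.70. Plan pays $400 − $120 = $280.
Claim 4 — $536: deductible already satisfied, so patient's share is 30% × $536 = $160.80. Patient owes $160.80 (running OOP $1632.50). Plan pays $536 − $160.80 = $375.20.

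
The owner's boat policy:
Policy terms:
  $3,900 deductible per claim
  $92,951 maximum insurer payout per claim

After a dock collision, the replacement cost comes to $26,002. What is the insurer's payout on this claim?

$22,102

Subtract the deductible: $26,002 − $3,900 = $22,102.
$22,102 is within the $92,951 limit, so the insurer pays $22,102.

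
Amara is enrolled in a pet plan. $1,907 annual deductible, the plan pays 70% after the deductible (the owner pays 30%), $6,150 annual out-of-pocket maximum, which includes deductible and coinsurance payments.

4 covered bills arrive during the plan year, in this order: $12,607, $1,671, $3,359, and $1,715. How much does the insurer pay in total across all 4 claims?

Claim 1 ($12,607): deductible takes $1,907, $10,700 remains; owner's 30% is $3,210. Owner owes $5,117 (running OOP $5,117). Plan pays $12,607 − $5,117 = $7,490.
Claim 2 ($1,671): 30% coinsurance on $1,671 = $501.30. Cost to owner: $501.30. OOP to date $5,618.30. Plan pays $1,671 − $501.30 = $1,169.70.
Claim 3 ($3,359): 30% coinsurance on $3,359 = $1,007.70. Adding that to $5,618.30 gives $6,626, past the $6,150 cap; owner pays only $6,150 − $5,618.30 = $531.70. Plan pays $3,359 − $531.70 = $2,827.30.
Claim 4 ($1,715): deductible met; 30% of $1,715 = $514.50. Adding that to $6,150 gives $6,664.50, past the $6,150 cap; owner pays only $6,150 − $6,150 = $0. Insurer: $1,715 − $0 = $1,715.
Insurer total = bills − owner's total = $19,352 − $6,150 = $13,202.

$13,202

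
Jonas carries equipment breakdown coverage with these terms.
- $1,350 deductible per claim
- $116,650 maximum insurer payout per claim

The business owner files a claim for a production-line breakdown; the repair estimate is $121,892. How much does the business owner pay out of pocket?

After the deductible, $121,892 − $1,350 = $120,542 remains.
Since $120,542 > $116,650, the payout is capped at $116,650.
The business owner bears the rest of the original loss: $121,892 − $116,650 = $5,242.

$5,242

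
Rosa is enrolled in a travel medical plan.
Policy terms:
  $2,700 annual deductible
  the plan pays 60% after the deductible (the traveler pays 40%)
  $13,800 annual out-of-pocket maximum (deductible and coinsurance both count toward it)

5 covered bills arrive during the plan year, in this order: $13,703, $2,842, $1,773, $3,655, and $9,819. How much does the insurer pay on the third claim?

Claim 1 — $13,703: deductible takes $2,700, $11,003 remains; traveler's 40% is $4,401.20. Cost to traveler: $7,101.20. OOP to date $7,101.20. Plan pays $13,703 − $7,101.20 = $6,601.80.
Claim 2 — $2,842: deductible met; 40% of $2,842 = $1,136.80. Cost to traveler: $1,136.80. OOP to date $8,238. Plan pays $2,842 − $1,136.80 = $1,705.20.
Claim 3 — $1,773: deductible already satisfied, so traveler's share is 40% × $1,773 = $709.20. Cost to traveler: $709.20. OOP to date $8,947.20. Plan pays $1,773 − $709.20 = $1,063.80.

$1,063.80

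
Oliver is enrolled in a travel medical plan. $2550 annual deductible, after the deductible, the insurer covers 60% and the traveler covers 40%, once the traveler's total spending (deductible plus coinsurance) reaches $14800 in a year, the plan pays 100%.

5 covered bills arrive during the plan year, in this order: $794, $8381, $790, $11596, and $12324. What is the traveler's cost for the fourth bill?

#1 ($794): all of it applies to the deductible. Cost to traveler: $794. OOP to date $794.
#2 ($8381): $1756 finishes the deductible; $6625 goes to coinsurance; 40% of $6625 = $2650. Cost to traveler: $4406. OOP to date $5200.
#3 ($790): deductible already satisfied, so traveler's share is 40% × $790 = $316. Cost to traveler: $316. OOP to date $5516.
#4 ($11596): deductible met; 40% of $11596 = $4638.40. Traveler owes $4638.40 (running OOP $10154.40).

$4638.40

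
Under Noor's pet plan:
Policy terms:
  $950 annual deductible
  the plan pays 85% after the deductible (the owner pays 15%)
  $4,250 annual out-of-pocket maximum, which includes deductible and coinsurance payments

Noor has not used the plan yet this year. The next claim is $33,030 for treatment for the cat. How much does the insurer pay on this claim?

Nothing has been paid toward the $950 deductible, so the first $950 of this charge is applied there.
After the $950 deductible portion, $33,030 − $950 = $32,080 is subject to coinsurance.
Owner's 15% share of $32,080 is $4,812.
Owner responsibility before any cap: $950 + $4,812 = $5,762.
That would bring total out-of-pocket to $5,762, past the $4,250 cap. The owner is capped at $4,250 − $0 = $4,250 on this claim.
The plan picks up $33,030 − $4,250 = $28,780.

$28,780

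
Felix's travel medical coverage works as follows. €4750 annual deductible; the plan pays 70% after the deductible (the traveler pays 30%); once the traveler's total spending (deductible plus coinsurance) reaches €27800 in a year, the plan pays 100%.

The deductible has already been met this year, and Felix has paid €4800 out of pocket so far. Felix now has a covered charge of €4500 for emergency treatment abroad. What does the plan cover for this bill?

€3150

With the deductible met, the entire €4500 is subject to coinsurance.
Coinsurance: €4500 × 30% = €1350.
Cumulative spending €4800 + €1350 = €6150 stays under the €27800 maximum.
Insurer pays the balance: €4500 − €1350 = €3150.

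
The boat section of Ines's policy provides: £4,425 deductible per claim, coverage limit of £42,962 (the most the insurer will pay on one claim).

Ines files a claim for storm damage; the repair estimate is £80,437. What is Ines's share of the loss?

£37,475

After the deductible, £80,437 − £4,425 = £76,012 remains.
£76,012 exceeds the £42,962 limit, so the insurer pays the limit: £42,962.
Out of pocket: £80,437 − £42,962 = £37,475.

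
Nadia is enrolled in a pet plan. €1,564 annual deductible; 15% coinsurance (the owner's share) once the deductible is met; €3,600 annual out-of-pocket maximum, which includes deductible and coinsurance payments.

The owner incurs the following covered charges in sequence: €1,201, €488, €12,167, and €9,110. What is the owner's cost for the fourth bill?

€192.20

#1 (€1,201): all of it applies to the deductible. Cost to owner: €1,201. OOP to date €1,201.
#2 (€488): €363 to deductible, leaving €125; coinsurance €125 × 15% = €18.75. Owner pays €381.75; OOP now €1,582.75.
#3 (€12,167): 15% coinsurance on €12,167 = €1,825.05. Cost to owner: €1,825.05. OOP to date €3,407.80.
#4 (€9,110): deductible met; 15% of €9,110 = €1,366.50. OOP would hit €4,774.30 > €3,600, so the cap limits the owner to €3,600 − €3,407.80 = €192.20.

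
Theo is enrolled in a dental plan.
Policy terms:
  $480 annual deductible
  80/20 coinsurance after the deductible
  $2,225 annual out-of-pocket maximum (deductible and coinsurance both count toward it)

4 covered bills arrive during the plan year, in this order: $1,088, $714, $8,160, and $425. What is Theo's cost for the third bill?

Bill 1, $1,088: deductible takes $480, $608 remains; 20% of $608 = $121.60. Patient pays $601.60; OOP now $601.60.
Bill 2, $714: 20% coinsurance on $714 = $142.80. Patient owes $142.80 (running OOP $744.40).
Bill 3, $8,160: 20% coinsurance on $8,160 = $1,632. Adding that to $744.40 gives $2,376.40, past the $2,225 cap; patient pays only $2,225 − $744.40 = $1,480.60.

$1,480.60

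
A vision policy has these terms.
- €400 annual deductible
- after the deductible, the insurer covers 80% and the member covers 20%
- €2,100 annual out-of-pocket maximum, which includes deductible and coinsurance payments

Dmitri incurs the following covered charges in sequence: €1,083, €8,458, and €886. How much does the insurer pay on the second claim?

Claim 1 — €1,083: €400 to deductible, leaving €683; member's 20% is €136.60. Member pays €536.60; OOP now €536.60. Plan pays €1,083 − €536.60 = €546.40.
Claim 2 — €8,458: deductible already satisfied, so member's share is 20% × €8,458 = €1,691.60. That would push OOP to €2,228.20, over the €2,100 cap, so member pays €2,100 − €536.60 = €1,563.40. Insurer: €8,458 − €1,563.40 = €6,894.60.

€6,894.60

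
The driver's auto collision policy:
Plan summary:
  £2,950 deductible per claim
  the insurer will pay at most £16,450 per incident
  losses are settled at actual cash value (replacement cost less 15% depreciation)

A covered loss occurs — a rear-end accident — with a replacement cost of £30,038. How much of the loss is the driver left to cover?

Actual cash value after 15% depreciation: £30,038 × 85% = £25,532.30.
After the deductible, £25,532.30 − £2,950 = £22,582.30 remains.
£22,582.30 exceeds the £16,450 limit, so the insurer pays the limit: £16,450.
Out of pocket: £30,038 − £16,450 = £13,588.

£13,588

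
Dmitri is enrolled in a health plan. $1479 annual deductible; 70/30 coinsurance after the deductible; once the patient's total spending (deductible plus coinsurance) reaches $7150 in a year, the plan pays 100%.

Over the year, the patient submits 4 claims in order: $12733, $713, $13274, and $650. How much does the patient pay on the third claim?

Bill 1, $12733: $1479 to deductible, leaving $11254; coinsurance $11254 × 30% = $3376.20. Cost to patient: $4855.20. OOP to date $4855.20.
Bill 2, $713: 30% coinsurance on $713 = $213.90. Patient pays $213.90; OOP now $5069.10.
Bill 3, $13274: deductible already satisfied, so patient's share is 30% × $13274 = $3982.20. OOP would hit $9051.30 > $7150, so the cap limits the patient to $7150 − $5069.10 = $2080.90.

$2080.90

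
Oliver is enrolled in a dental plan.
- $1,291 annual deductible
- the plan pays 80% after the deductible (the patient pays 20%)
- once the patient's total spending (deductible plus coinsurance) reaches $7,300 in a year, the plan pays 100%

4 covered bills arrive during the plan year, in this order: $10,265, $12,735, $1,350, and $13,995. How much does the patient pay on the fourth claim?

$1,397.20

#1 ($10,265): $1,291 finishes the deductible; $8,974 goes to coinsurance; patient's 20% is $1,794.80. Patient pays $3,085.80; OOP now $3,085.80.
#2 ($12,735): 20% coinsurance on $12,735 = $2,547. Patient pays $2,547; OOP now $5,632.80.
#3 ($1,350): deductible met; 20% of $1,350 = $270. Patient owes $270 (running OOP $5,902.80).
#4 ($13,995): deductible already satisfied, so patient's share is 20% × $13,995 = $2,799. That would push OOP to $8,701.80, over the $7,300 cap, so patient pays $7,300 − $5,902.80 = $1,397.20.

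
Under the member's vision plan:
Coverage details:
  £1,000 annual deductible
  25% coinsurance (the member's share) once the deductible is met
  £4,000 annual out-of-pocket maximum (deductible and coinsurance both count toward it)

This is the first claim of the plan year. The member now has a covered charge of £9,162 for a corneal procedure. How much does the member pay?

The full £1,000 deductible is still open; £1,000 of this bill applies to it.
That leaves £9,162 − £1,000 = £8,162 for coinsurance.
Coinsurance: £8,162 × 25% = £2,040.50.
That puts the member's cost at £1,000 + £2,040.50 = £3,040.50 before any cap.
Total out-of-pocket so far would be £0 + £3,040.50 = £3,040.50, below the £4,000 cap — no reduction.

£3,040.50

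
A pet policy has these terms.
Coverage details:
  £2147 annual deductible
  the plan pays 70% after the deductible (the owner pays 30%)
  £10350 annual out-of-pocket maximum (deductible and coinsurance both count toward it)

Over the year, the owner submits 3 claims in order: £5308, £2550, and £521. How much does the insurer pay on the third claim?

Claim 1 (£5308): deductible takes £2147, £3161 remains; coinsurance £3161 × 30% = £948.30. Owner pays £3095.30; OOP now £3095.30. Plan pays £5308 − £3095.30 = £2212.70.
Claim 2 (£2550): deductible met; 30% of £2550 = £765. Owner owes £765 (running OOP £3860.30). Plan pays £2550 − £765 = £1785.
Claim 3 (£521): deductible already satisfied, so owner's share is 30% × £521 = £156.30. Owner pays £156.30; OOP now £4016.60. Insurer: £521 − £156.30 = £364.70.

£364.70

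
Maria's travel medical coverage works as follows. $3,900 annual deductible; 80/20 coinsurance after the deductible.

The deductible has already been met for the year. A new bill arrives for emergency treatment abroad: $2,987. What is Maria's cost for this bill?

$597.40

With the deductible met, the entire $2,987 is subject to coinsurance.
Traveler's 20% share of $2,987 is $597.40.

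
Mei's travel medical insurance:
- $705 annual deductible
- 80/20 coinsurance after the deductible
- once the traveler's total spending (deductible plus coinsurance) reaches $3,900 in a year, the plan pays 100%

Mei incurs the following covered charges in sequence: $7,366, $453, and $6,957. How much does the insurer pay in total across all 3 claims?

$11,256.80

Claim 1 ($7,366): deductible takes $705, $6,661 remains; traveler's 20% is $1,332.20. Traveler owes $2,037.20 (running OOP $2,037.20). Insurer: $7,366 − $2,037.20 = $5,328.80.
Claim 2 ($453): deductible met; 20% of $453 = $90.60. Traveler owes $90.60 (running OOP $2,127.80). Insurer: $453 − $90.60 = $362.40.
Claim 3 ($6,957): deductible already satisfied, so traveler's share is 20% × $6,957 = $1,391.40. Cost to traveler: $1,391.40. OOP to date $3,519.20. Plan pays $6,957 − $1,391.40 = $5,565.60.
Insurer total: $5,328.80 + $362.40 + $5,565.60 = $11,256.80.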